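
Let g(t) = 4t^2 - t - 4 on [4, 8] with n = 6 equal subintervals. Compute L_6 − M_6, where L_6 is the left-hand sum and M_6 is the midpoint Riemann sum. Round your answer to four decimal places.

-60.8889

L_6 ≈ 495.851852.
M_6 ≈ 556.740741.
L_6 − M_6 ≈ -60.8889.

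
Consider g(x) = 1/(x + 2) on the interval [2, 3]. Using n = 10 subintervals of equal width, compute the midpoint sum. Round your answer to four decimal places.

0.2231

Δx = (3 − 2)/10 = 0.1.
Midpoints: 2.05, 2.15, 2.25, 2.35, 2.45, 2.55, 2.65, 2.75, 2.85, 2.95.
g(2.05) = 20/81, g(2.15) = 20/83, g(2.25) = 4/17, g(2.35) = 20/87, g(2.45) = 20/89, g(2.55) = 20/91, g(2.65) = 20/93, g(2.75) = 4/19, g(2.85) = 20/97, g(2.95) = 20/99.
Sum = Δx · [g(2.05) + g(2.15) + g(2.25) + ...].
Sum ≈ 0.2231.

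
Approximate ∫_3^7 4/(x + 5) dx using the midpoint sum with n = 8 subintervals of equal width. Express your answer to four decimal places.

Δx = (7 − 3)/8 = 0.5.
Midpoints: 3.25, 3.75, 4.25, 4.75, 5.25, 5.75, 6.25, 6.75.
f(3.25) = 16/33, f(3.75) = 16/35, f(4.25) = 16/37, f(4.75) = 16/39, f(5.25) = 16/41, f(5.75) = 16/43, f(6.25) = 16/45, f(6.75) = 16/47.
Sum = Δx · [f(3.25) + f(3.75) + f(4.25) + ...].
Sum ≈ 1.6215.

1.6215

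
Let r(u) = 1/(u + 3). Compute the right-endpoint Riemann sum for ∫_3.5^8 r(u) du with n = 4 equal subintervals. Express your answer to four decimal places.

Δu = (8 − 3.5)/4 = 1.125.
Right endpoints: 4.625, 5.75, 6.875, 8.
r(4.625) = 8/61, r(5.75) = 4/35, r(6.875) = 8/79, r(8) = 1/11.
Sum = Δu · [r(4.625) + r(5.75) + r(6.875) + r(8)].
Sum ≈ 0.4923.

0.4923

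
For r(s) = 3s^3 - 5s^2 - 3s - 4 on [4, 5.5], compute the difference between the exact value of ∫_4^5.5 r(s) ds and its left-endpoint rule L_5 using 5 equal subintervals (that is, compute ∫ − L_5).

Exact integral: ∫_4^5.5 r(s) ds = 296.296875.
L_5 = 262.44.
Error = 296.296875 − 262.44 = 33.856875.

33.856875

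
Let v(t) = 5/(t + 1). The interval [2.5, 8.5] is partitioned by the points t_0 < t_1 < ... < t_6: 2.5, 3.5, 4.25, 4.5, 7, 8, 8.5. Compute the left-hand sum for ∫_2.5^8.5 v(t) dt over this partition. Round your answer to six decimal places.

Subinterval widths: 1, 0.75, 0.25, 2.5, 1, 0.5.
Left endpoints: 2.5, 3.5, 4.25, 4.5, 7, 8.
v(2.5) = 10/7, v(3.5) = 10/9, v(4.25) = 20/21, v(4.5) = 10/11, v(7) = 0.625, v(8) = 5/9.
Sum = Σ Δt_i · v(t_i).
Sum ≈ 5.675505.

5.675505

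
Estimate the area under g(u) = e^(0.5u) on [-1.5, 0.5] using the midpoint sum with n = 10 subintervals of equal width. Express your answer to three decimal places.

Δu = (0.5 − (-1.5))/10 = 0.2.
Midpoints: -1.4, -1.2, -1, -0.8, -0.6, -0.4, -0.2, 0, 0.2, 0.4.
g(-1.4) ≈ 0.497, g(-1.2) ≈ 0.549, g(-1) ≈ 0.607, g(-0.8) ≈ 0.670, g(-0.6) ≈ 0.741, g(-0.4) ≈ 0.819, g(-0.2) ≈ 0.905, g(0) ≈ 1.000, g(0.2) ≈ 1.105, g(0.4) ≈ 1.221.
Sum = Δu · [g(-1.4) + g(-1.2) + g(-1) + ...].
Sum ≈ 1.623.

1.623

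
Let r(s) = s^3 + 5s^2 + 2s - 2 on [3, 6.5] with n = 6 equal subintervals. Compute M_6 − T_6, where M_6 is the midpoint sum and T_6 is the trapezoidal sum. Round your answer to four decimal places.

-5.7316

M_6 ≈ 863.063440.
T_6 ≈ 868.794994.
M_6 − T_6 ≈ -5.7316.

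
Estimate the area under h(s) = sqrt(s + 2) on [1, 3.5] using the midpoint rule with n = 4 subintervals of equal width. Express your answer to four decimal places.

5.1362

Δs = (3.5 − 1)/4 = 0.625.
Midpoints: 1.3125, 1.9375, 2.5625, 3.1875.
h(1.3125) ≈ 1.8200, h(1.9375) ≈ 1.9843, h(2.5625) ≈ 2.1360, h(3.1875) ≈ 2.2776.
Sum = Δs · [h(1.3125) + h(1.9375) + h(2.5625) + h(3.1875)].
Sum ≈ 5.1362.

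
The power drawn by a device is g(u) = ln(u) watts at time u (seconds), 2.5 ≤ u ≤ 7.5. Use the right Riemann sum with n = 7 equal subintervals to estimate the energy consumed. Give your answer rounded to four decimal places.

Δu = (7.5 − 2.5)/7 = 5/7.
Right endpoints: 45/14, 55/14, 65/14, 75/14, 85/14, 95/14, 7.5.
g(45/14) ≈ 1.1676, g(55/14) ≈ 1.3683, g(65/14) ≈ 1.5353, g(75/14) ≈ 1.6784, g(85/14) ≈ 1.8036, g(95/14) ≈ 1.9148, g(7.5) ≈ 2.0149.
Sum = Δu · [g(45/14) + g(55/14) + g(65/14) + ...].
Sum ≈ 8.2021.

8.2021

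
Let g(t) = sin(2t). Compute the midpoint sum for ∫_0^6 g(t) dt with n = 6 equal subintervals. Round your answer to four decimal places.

Δt = (6 − 0)/6 = 1.
Midpoints: 0.5, 1.5, 2.5, 3.5, 4.5, 5.5.
g(0.5) ≈ 0.8415, g(1.5) ≈ 0.1411, g(2.5) ≈ -0.9589, g(3.5) ≈ 0.6570, g(4.5) ≈ 0.4121, g(5.5) ≈ -1.0000.
Sum = Δt · [g(0.5) + g(1.5) + g(2.5) + ...].
Sum ≈ 0.0928.

0.0928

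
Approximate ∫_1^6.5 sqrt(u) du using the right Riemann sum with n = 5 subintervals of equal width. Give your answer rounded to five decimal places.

Δu = (6.5 − 1)/5 = 1.1.
Right endpoints: 2.1, 3.2, 4.3, 5.4, 6.5.
f(2.1) ≈ 1.44914, f(3.2) ≈ 1.78885, f(4.3) ≈ 2.07364, f(5.4) ≈ 2.32379, f(6.5) ≈ 2.54951.
Sum = Δu · [f(2.1) + f(3.2) + f(4.3) + f(5.4) + f(6.5)].
Sum ≈ 11.20343.

11.20343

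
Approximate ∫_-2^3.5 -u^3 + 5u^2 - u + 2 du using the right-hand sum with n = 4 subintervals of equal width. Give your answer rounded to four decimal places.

52.5186

Δu = (3.5 − (-2))/4 = 1.375.
Right endpoints: -0.625, 0.75, 2.125, 3.5.
f(-0.625) = 2469/512, f(0.75) = 3.640625, f(2.125) = 6583/512, f(3.5) = 16.875.
Sum = Δu · [f(-0.625) + f(0.75) + f(2.125) + f(3.5)].
Sum ≈ 52.5186.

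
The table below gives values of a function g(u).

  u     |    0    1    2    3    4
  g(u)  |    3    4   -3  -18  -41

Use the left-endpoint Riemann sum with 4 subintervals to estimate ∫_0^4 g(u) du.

Δu = 1.
Sum = 1·[3 + 4 + (-3) + (-18)] = -14.

-14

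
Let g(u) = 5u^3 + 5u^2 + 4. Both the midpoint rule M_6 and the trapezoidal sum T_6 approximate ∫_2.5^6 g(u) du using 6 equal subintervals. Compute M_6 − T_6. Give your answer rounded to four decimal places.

M_6 ≈ 1912.306930.
T_6 ≈ 1932.776765.
M_6 − T_6 ≈ -20.4698.

-20.4698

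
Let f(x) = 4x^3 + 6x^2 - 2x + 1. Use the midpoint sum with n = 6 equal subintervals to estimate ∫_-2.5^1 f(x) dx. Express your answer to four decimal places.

Δx = (1 − (-2.5))/6 = 7/12.
Midpoints: -53/24, -1.625, -25/24, -11/24, 0.125, 17/24.
f(-53/24) = -29033/3456, f(-1.625) = 2.9296875, f(-25/24) = 17531/3456, f(-11/24) = 9649/3456, f(0.125) = 0.8515625, f(17/24) = 13877/3456.
Sum = Δx · [f(-53/24) + f(-1.625) + f(-25/24) + ...].
Sum ≈ 4.2352.

4.2352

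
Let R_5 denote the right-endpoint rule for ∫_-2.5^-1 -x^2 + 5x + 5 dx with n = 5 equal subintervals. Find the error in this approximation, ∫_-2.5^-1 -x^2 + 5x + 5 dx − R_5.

Exact integral: ∫_-2.5^-1 f(x) dx = -10.5.
R_5 = -8.61.
Error = -10.5 − (-8.61) = -1.89.

-1.89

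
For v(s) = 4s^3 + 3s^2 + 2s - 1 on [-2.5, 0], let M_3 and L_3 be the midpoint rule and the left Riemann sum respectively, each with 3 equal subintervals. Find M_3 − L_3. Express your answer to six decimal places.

M_3 ≈ -30.45138889.
L_3 ≈ -55.97222222.
M_3 − L_3 ≈ 25.520833.

25.520833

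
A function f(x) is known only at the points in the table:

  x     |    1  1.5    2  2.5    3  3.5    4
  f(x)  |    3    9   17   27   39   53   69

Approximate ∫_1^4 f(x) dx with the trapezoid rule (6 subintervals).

Δx = 0.5.
T_6 = (0.5/2)·[3 + 2·9 + 2·17 + 2·27 + 2·39 + 2·53 + 69] = 90.5.

90.5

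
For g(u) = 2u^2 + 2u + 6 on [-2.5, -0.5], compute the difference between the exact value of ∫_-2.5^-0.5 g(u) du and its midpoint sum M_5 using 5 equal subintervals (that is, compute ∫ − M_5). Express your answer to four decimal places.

0.0533

Exact integral: ∫_-2.5^-0.5 g(u) du ≈ 16.333333.
M_5 = 16.28.
Error ≈ 16.333333 − 16.28 ≈ 0.0533.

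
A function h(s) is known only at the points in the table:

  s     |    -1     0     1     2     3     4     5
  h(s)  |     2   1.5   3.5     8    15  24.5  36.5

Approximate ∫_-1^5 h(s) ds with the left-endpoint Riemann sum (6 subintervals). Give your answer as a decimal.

54.5

Δs = 1.
Sum = 1·[2 + 1.5 + 3.5 + 8 + 15 + 24.5] = 54.5.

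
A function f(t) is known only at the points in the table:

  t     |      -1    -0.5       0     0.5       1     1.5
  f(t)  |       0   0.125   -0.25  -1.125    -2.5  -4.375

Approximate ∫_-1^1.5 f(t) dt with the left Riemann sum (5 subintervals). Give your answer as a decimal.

Δt = 0.5.
Sum = 0.5·[0 + 0.125 + (-0.25) + (-1.125) + (-2.5)] = -1.875.

-1.875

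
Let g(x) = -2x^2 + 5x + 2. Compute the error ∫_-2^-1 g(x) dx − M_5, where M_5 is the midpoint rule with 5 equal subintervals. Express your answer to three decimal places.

-0.007

Exact integral: ∫_-2^-1 g(x) dx ≈ -10.16667.
M_5 = -10.16.
Error ≈ -10.16667 − (-10.16) ≈ -0.007.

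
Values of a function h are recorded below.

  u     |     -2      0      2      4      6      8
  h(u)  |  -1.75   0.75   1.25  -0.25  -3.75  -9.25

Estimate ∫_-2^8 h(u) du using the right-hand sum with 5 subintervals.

-22.5

Δu = 2.
Sum = 2·[0.75 + 1.25 + (-0.25) + (-3.75) + (-9.25)] = -22.5.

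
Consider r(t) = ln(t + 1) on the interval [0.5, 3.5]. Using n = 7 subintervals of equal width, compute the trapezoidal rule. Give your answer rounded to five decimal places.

3.15337

Δt = (3.5 − 0.5)/7 = 3/7.
r(0.5) ≈ 0.40547, r(13/14) ≈ 0.65678, r(19/14) ≈ 0.85745, r(25/14) ≈ 1.02450, r(31/14) ≈ 1.16761, r(37/14) ≈ 1.29277, r(43/14) ≈ 1.40399, r(3.5) ≈ 1.50408.
T_7 = (Δt/2)·[r(t_0) + 2r(t_1) + ... + 2r(t_{6}) + r(t_7)].
Sum ≈ 3.15337.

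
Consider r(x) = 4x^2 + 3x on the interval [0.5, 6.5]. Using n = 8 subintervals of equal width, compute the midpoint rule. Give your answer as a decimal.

Δx = (6.5 − 0.5)/8 = 0.75.
Midpoints: 0.875, 1.625, 2.375, 3.125, 3.875, 4.625, 5.375, 6.125.
r(0.875) = 5.6875, r(1.625) = 15.4375, r(2.375) = 29.6875, r(3.125) = 48.4375, r(3.875) = 71.6875, r(4.625) = 99.4375, r(5.375) = 131.6875, r(6.125) = 168.4375.
Sum = Δx · [r(0.875) + r(1.625) + r(2.375) + ...].
Sum = 427.875.

427.875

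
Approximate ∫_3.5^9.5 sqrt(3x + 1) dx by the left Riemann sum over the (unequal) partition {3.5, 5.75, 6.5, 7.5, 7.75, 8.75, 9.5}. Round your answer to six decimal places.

Subinterval widths: 2.25, 0.75, 1, 0.25, 1, 0.75.
Left endpoints: 3.5, 5.75, 6.5, 7.5, 7.75, 8.75.
f(3.5) ≈ 3.391165, f(5.75) ≈ 4.272002, f(6.5) ≈ 4.527693, f(7.5) ≈ 4.847680, f(7.75) ≈ 4.924429, f(8.75) ≈ 5.220153.
Sum = Σ Δx_i · f(x_i).
Sum ≈ 25.413279.

25.413279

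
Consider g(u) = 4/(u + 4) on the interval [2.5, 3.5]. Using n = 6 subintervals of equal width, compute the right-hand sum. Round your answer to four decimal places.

0.5656

Δu = (3.5 − 2.5)/6 = 1/6.
Right endpoints: 8/3, 17/6, 3, 19/6, 10/3, 3.5.
g(8/3) = 0.6, g(17/6) = 24/41, g(3) = 4/7, g(19/6) = 24/43, g(10/3) = 6/11, g(3.5) = 8/15.
Sum = Δu · [g(8/3) + g(17/6) + g(3) + ...].
Sum ≈ 0.5656.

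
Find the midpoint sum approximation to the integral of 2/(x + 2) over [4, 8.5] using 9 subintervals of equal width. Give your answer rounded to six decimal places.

1.118842

Δx = (8.5 − 4)/9 = 0.5.
Midpoints: 4.25, 4.75, 5.25, 5.75, 6.25, 6.75, 7.25, 7.75, 8.25.
f(4.25) = 0.32, f(4.75) = 8/27, f(5.25) = 8/29, f(5.75) = 8/31, f(6.25) = 8/33, f(6.75) = 8/35, f(7.25) = 8/37, f(7.75) = 8/39, f(8.25) = 8/41.
Sum = Δx · [f(4.25) + f(4.75) + f(5.25) + ...].
Sum ≈ 1.118842.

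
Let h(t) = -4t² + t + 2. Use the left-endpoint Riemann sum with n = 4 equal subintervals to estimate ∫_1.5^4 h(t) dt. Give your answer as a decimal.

Δt = (4 − 1.5)/4 = 0.625.
Left endpoints: 1.5, 2.125, 2.75, 3.375.
h(1.5) = -5.5, h(2.125) = -13.9375, h(2.75) = -25.5, h(3.375) = -40.1875.
Sum = Δt · [h(1.5) + h(2.125) + h(2.75) + h(3.375)].
Sum = -53.203125.

-53.203125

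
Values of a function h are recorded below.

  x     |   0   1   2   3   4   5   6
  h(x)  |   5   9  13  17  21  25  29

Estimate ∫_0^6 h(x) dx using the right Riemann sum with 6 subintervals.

Δx = 1.
Sum = 1·[9 + 13 + 17 + 21 + 25 + 29] = 114.

114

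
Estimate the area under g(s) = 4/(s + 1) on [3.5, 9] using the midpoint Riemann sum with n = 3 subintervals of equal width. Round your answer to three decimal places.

Δs = (9 − 3.5)/3 = 11/6.
Midpoints: 53/12, 6.25, 97/12.
g(53/12) = 48/65, g(6.25) = 16/29, g(97/12) = 48/109.
Sum = Δs · [g(53/12) + g(6.25) + g(97/12)].
Sum ≈ 3.173.

3.173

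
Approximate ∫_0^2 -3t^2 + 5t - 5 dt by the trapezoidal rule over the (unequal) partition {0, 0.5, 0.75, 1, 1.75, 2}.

Subinterval widths: 0.5, 0.25, 0.25, 0.75, 0.25.
f(0) = -5, f(0.5) = -3.25, f(0.75) = -2.9375, f(1) = -3, f(1.75) = -5.4375, f(2) = -7.
On each subinterval the trapezoid contributes (Δt_i/2)·[f(t_{i-1}) + f(t_i)].
Sum = -8.296875.

-8.296875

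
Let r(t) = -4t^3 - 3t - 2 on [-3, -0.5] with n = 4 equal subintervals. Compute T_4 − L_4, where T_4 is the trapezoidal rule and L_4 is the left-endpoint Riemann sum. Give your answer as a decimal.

-35.9375

T_4 = 92.48046875.
L_4 = 128.41796875.
T_4 − L_4 = -35.9375.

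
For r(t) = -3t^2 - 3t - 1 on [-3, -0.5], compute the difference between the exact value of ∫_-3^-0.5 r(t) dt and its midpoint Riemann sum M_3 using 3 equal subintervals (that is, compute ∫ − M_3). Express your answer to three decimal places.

Exact integral: ∫_-3^-0.5 r(t) dt = -16.25.
M_3 ≈ -15.81597.
Error ≈ -16.25 − (-15.81597) ≈ -0.434.

-0.434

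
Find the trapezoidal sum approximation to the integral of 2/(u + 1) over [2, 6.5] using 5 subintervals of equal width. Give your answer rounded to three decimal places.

Δu = (6.5 − 2)/5 = 0.9.
f(2) = 2/3, f(2.9) = 20/39, f(3.8) = 5/12, f(4.7) = 20/57, f(5.6) = 10/33, f(6.5) = 4/15.
T_5 = (Δu/2)·[f(u_0) + 2f(u_1) + ... + 2f(u_{4}) + f(u_5)].
Sum ≈ 1.845.

1.845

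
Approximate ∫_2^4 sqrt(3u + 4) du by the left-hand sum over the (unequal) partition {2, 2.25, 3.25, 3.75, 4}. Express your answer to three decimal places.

Subinterval widths: 0.25, 1, 0.5, 0.25.
Left endpoints: 2, 2.25, 3.25, 3.75.
f(2) ≈ 3.162, f(2.25) ≈ 3.279, f(3.25) ≈ 3.708, f(3.75) ≈ 3.905.
Sum = Σ Δu_i · f(u_i).
Sum ≈ 6.900.

6.900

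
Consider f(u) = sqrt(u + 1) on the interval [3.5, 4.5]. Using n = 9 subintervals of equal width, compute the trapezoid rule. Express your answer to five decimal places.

2.23511

Δu = (4.5 − 3.5)/9 = 1/9.
f(3.5) ≈ 2.12132, f(65/18) ≈ 2.14735, f(67/18) ≈ 2.17307, f(23/6) ≈ 2.19848, f(71/18) ≈ 2.22361, f(73/18) ≈ 2.24846, f(25/6) ≈ 2.27303, f(77/18) ≈ 2.29734, f(79/18) ≈ 2.32140, f(4.5) ≈ 2.34521.
T_9 = (Δu/2)·[f(u_0) + 2f(u_1) + ... + 2f(u_{8}) + f(u_9)].
Sum ≈ 2.23511.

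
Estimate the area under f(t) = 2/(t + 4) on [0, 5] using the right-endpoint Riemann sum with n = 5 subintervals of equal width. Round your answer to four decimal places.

Δt = (5 − 0)/5 = 1.
Right endpoints: 1, 2, 3, 4, 5.
f(1) = 0.4, f(2) = 1/3, f(3) = 2/7, f(4) = 0.25, f(5) = 2/9.
Sum = Δt · [f(1) + f(2) + f(3) + f(4) + f(5)].
Sum ≈ 1.4913.

1.4913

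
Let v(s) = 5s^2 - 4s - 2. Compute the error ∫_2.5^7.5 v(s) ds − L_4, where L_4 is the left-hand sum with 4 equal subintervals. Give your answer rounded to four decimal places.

Exact integral: ∫_2.5^7.5 v(s) ds ≈ 567.083333.
L_4 = 429.84375.
Error ≈ 567.083333 − 429.84375 ≈ 137.2396.

137.2396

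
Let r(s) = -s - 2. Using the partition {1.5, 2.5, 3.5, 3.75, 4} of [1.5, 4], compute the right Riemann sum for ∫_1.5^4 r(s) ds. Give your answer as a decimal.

Subinterval widths: 1, 1, 0.25, 0.25.
Right endpoints: 2.5, 3.5, 3.75, 4.
r(2.5) = -4.5, r(3.5) = -5.5, r(3.75) = -5.75, r(4) = -6.
Sum = Σ Δs_i · r(s_i).
Sum = -12.9375.

-12.9375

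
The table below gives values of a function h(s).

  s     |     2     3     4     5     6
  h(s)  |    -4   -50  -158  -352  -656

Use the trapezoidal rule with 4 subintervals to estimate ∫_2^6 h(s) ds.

-890

Δs = 1.
T_4 = (1/2)·[(-4) + 2·(-50) + 2·(-158) + 2·(-352) + (-656)] = -890.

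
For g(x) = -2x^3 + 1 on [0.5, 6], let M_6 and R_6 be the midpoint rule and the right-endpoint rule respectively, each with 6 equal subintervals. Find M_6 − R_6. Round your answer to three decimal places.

220.415

M_6 ≈ -634.95877.
R_6 ≈ -855.37413.
M_6 − R_6 ≈ 220.415.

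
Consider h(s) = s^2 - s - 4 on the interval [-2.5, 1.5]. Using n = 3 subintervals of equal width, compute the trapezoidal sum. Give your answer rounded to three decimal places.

Δs = (1.5 − (-2.5))/3 = 4/3.
h(-2.5) = 4.75, h(-7/6) = -53/36, h(1/6) = -149/36, h(1.5) = -3.25.
T_3 = (Δs/2)·[h(s_0) + 2h(s_1) + 2h(s_2) + h(s_3)].
Sum ≈ -6.481.

-6.481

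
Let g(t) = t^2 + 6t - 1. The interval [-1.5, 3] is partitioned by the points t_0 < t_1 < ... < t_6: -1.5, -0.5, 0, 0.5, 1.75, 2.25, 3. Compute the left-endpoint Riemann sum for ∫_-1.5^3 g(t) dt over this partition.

12.140625

Subinterval widths: 1, 0.5, 0.5, 1.25, 0.5, 0.75.
Left endpoints: -1.5, -0.5, 0, 0.5, 1.75, 2.25.
g(-1.5) = -7.75, g(-0.5) = -3.75, g(0) = -1, g(0.5) = 2.25, g(1.75) = 12.5625, g(2.25) = 17.5625.
Sum = Σ Δt_i · g(t_i).
Sum = 12.140625.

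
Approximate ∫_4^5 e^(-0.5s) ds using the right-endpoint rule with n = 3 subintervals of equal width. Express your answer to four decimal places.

0.0979

Δs = (5 − 4)/3 = 1/3.
Right endpoints: 13/3, 14/3, 5.
f(13/3) ≈ 0.1146, f(14/3) ≈ 0.0970, f(5) ≈ 0.0821.
Sum = Δs · [f(13/3) + f(14/3) + f(5)].
Sum ≈ 0.0979.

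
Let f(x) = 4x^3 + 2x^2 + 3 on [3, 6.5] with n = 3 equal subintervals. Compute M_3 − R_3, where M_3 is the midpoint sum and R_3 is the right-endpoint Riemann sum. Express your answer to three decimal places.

-686.851

M_3 ≈ 1856.22338.
R_3 ≈ 2543.07407.
M_3 − R_3 ≈ -686.851.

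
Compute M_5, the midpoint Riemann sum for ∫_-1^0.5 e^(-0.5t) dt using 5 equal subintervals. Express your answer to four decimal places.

Δt = (0.5 − (-1))/5 = 0.3.
Midpoints: -0.85, -0.55, -0.25, 0.05, 0.35.
f(-0.85) ≈ 1.5296, f(-0.55) ≈ 1.3165, f(-0.25) ≈ 1.1331, f(0.05) ≈ 0.9753, f(0.35) ≈ 0.8395.
Sum = Δt · [f(-0.85) + f(-0.55) + f(-0.25) + f(0.05) + f(0.35)].
Sum ≈ 1.7382.

1.7382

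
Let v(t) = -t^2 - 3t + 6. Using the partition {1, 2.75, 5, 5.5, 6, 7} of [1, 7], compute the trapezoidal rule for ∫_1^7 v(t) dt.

-153

Subinterval widths: 1.75, 2.25, 0.5, 0.5, 1.
v(1) = 2, v(2.75) = -9.8125, v(5) = -34, v(5.5) = -40.75, v(6) = -48, v(7) = -64.
On each subinterval the trapezoid contributes (Δt_i/2)·[v(t_{i-1}) + v(t_i)].
Sum = -153.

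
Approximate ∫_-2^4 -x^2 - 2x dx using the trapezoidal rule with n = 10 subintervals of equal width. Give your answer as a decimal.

Δx = (4 − (-2))/10 = 0.6.
f(-2) = 0, f(-1.4) = 0.84, f(-0.8) = 0.96, f(-0.2) = 0.36, f(0.4) = -0.96, f(1) = -3, f(1.6) = -5.76, f(2.2) = -9.24, f(2.8) = -13.44, f(3.4) = -18.36, f(4) = -24.
T_10 = (Δx/2)·[f(x_0) + 2f(x_1) + ... + 2f(x_{9}) + f(x_10)].
Sum = -36.36.

-36.36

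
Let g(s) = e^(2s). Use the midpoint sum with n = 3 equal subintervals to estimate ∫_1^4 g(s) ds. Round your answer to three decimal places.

1265.132

Δs = (4 − 1)/3 = 1.
Midpoints: 1.5, 2.5, 3.5.
g(1.5) ≈ 20.086, g(2.5) ≈ 148.413, g(3.5) ≈ 1096.633.
Sum = Δs · [g(1.5) + g(2.5) + g(3.5)].
Sum ≈ 1265.132.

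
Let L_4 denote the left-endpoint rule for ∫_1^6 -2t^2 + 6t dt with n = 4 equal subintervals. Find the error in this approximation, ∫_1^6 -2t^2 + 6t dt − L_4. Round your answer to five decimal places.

-22.39583

Exact integral: ∫_1^6 f(t) dt ≈ -38.3333333.
L_4 = -15.9375.
Error ≈ -38.3333333 − (-15.9375) ≈ -22.39583.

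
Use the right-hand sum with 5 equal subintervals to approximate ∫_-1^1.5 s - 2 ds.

Δs = (1.5 − (-1))/5 = 0.5.
Right endpoints: -0.5, 0, 0.5, 1, 1.5.
f(-0.5) = -2.5, f(0) = -2, f(0.5) = -1.5, f(1) = -1, f(1.5) = -0.5.
Sum = Δs · [f(-0.5) + f(0) + f(0.5) + f(1) + f(1.5)].
Sum = -3.75.

-3.75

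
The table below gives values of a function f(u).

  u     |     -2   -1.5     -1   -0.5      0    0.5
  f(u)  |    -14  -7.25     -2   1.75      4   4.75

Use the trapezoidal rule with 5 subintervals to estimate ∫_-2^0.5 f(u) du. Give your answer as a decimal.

-4.0625

Δu = 0.5.
T_5 = (0.5/2)·[(-14) + 2·(-7.25) + 2·(-2) + 2·1.75 + 2·4 + 4.75] = -4.0625.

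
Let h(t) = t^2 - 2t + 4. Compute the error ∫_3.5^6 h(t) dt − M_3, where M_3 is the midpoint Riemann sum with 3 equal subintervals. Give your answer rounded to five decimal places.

Exact integral: ∫_3.5^6 h(t) dt ≈ 43.9583333.
M_3 ≈ 43.8136574.
Error ≈ 43.9583333 − 43.8136574 ≈ 0.14468.

0.14468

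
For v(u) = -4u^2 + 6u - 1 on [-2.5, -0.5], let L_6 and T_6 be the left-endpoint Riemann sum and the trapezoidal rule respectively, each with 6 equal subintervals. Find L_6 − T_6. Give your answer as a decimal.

L_6 ≈ -46.8148148.
T_6 ≈ -40.8148148.
L_6 − T_6 = -6.

-6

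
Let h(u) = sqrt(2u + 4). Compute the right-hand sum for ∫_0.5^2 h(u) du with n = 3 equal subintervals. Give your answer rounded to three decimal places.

3.962

Δu = (2 − 0.5)/3 = 0.5.
Right endpoints: 1, 1.5, 2.
h(1) ≈ 2.449, h(1.5) ≈ 2.646, h(2) ≈ 2.828.
Sum = Δu · [h(1) + h(1.5) + h(2)].
Sum ≈ 3.962.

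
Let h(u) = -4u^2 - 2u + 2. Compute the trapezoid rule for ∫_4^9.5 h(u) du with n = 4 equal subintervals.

Δu = (9.5 − 4)/4 = 1.375.
h(4) = -70, h(5.375) = -124.3125, h(6.75) = -193.75, h(8.125) = -278.3125, h(9.5) = -378.
T_4 = (Δu/2)·[h(u_0) + 2h(u_1) + 2h(u_2) + 2h(u_3) + h(u_4)].
Sum = -1128.015625.

-1128.015625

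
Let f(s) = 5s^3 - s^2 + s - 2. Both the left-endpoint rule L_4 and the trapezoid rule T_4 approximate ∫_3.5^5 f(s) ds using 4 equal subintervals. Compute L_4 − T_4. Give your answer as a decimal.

-74.8828125

L_4 ≈ 496.99511719.
T_4 ≈ 571.87792969.
L_4 − T_4 = -74.8828125.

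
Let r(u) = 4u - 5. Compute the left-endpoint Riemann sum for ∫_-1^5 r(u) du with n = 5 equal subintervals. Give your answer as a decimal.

3.6

Δu = (5 − (-1))/5 = 1.2.
Left endpoints: -1, 0.2, 1.4, 2.6, 3.8.
r(-1) = -9, r(0.2) = -4.2, r(1.4) = 0.6, r(2.6) = 5.4, r(3.8) = 10.2.
Sum = Δu · [r(-1) + r(0.2) + r(1.4) + r(2.6) + r(3.8)].
Sum = 3.6.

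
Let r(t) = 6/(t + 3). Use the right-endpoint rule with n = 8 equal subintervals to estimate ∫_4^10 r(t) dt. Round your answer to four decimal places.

Δt = (10 − 4)/8 = 0.75.
Right endpoints: 4.75, 5.5, 6.25, 7, 7.75, 8.5, 9.25, 10.
r(4.75) = 24/31, r(5.5) = 12/17, r(6.25) = 24/37, r(7) = 0.6, r(7.75) = 24/43, r(8.5) = 12/23, r(9.25) = 24/49, r(10) = 6/13.
Sum = Δt · [r(4.75) + r(5.5) + r(6.25) + ...].
Sum ≈ 3.5700.

3.5700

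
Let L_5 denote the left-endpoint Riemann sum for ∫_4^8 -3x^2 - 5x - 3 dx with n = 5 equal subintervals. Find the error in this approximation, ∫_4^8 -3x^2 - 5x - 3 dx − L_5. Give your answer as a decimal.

-64.32

Exact integral: ∫_4^8 f(x) dx = -580.
L_5 = -515.68.
Error = -580 − (-515.68) = -64.32.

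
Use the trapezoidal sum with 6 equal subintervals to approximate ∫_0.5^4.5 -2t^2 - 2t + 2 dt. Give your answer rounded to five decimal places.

Δt = (4.5 − 0.5)/6 = 2/3.
f(0.5) = 0.5, f(7/6) = -55/18, f(11/6) = -151/18, f(2.5) = -15.5, f(19/6) = -439/18, f(23/6) = -631/18, f(4.5) = -47.5.
T_6 = (Δt/2)·[f(t_0) + 2f(t_1) + ... + 2f(t_{5}) + f(t_6)].
Sum ≈ -73.25926.

-73.25926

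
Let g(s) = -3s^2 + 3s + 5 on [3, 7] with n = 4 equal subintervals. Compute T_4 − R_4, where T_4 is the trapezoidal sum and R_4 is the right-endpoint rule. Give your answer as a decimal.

54

T_4 = -238.
R_4 = -292.
T_4 − R_4 = 54.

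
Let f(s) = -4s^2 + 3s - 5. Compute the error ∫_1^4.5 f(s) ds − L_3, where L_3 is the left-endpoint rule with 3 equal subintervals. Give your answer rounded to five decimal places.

-35.61574

Exact integral: ∫_1^4.5 f(s) ds ≈ -108.7916667.
L_3 ≈ -73.1759259.
Error ≈ -108.7916667 − (-73.1759259) ≈ -35.61574.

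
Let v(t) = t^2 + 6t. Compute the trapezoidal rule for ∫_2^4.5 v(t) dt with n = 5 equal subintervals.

76.5625

Δt = (4.5 − 2)/5 = 0.5.
v(2) = 16, v(2.5) = 21.25, v(3) = 27, v(3.5) = 33.25, v(4) = 40, v(4.5) = 47.25.
T_5 = (Δt/2)·[v(t_0) + 2v(t_1) + ... + 2v(t_{4}) + v(t_5)].
Sum = 76.5625.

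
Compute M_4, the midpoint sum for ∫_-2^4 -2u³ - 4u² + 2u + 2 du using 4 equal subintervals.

Δu = (4 − (-2))/4 = 1.5.
Midpoints: -1.25, 0.25, 1.75, 3.25.
f(-1.25) = -2.84375, f(0.25) = 2.21875, f(1.75) = -17.46875, f(3.25) = -102.40625.
Sum = Δu · [f(-1.25) + f(0.25) + f(1.75) + f(3.25)].
Sum = -180.75.

-180.75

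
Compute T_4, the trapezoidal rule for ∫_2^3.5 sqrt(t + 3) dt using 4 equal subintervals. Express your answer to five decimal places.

3.59399

Δt = (3.5 − 2)/4 = 0.375.
f(2) ≈ 2.23607, f(2.375) ≈ 2.31840, f(2.75) ≈ 2.39792, f(3.125) ≈ 2.47487, f(3.5) ≈ 2.54951.
T_4 = (Δt/2)·[f(t_0) + 2f(t_1) + 2f(t_2) + 2f(t_3) + f(t_4)].
Sum ≈ 3.59399.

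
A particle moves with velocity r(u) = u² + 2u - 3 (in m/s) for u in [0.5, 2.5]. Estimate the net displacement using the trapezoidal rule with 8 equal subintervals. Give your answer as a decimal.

5.1875

Δu = (2.5 − 0.5)/8 = 0.25.
r(0.5) = -1.75, r(0.75) = -0.9375, r(1) = 0, r(1.25) = 1.0625, r(1.5) = 2.25, r(1.75) = 3.5625, r(2) = 5, r(2.25) = 6.5625, r(2.5) = 8.25.
T_8 = (Δu/2)·[r(u_0) + 2r(u_1) + ... + 2r(u_{7}) + r(u_8)].
Sum = 5.1875.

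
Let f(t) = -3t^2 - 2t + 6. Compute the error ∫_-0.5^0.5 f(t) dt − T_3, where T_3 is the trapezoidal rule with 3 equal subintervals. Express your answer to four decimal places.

0.0556

Exact integral: ∫_-0.5^0.5 f(t) dt = 5.75.
T_3 ≈ 5.694444.
Error ≈ 5.75 − 5.694444 ≈ 0.0556.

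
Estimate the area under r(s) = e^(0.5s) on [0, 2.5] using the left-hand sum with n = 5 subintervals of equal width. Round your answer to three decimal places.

4.384

Δs = (2.5 − 0)/5 = 0.5.
Left endpoints: 0, 0.5, 1, 1.5, 2.
r(0) ≈ 1.000, r(0.5) ≈ 1.284, r(1) ≈ 1.649, r(1.5) ≈ 2.117, r(2) ≈ 2.718.
Sum = Δs · [r(0) + r(0.5) + r(1) + r(1.5) + r(2)].
Sum ≈ 4.384.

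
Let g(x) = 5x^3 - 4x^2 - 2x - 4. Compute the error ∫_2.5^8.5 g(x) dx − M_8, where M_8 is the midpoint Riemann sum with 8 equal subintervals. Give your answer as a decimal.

22.078125

Exact integral: ∫_2.5^8.5 g(x) dx = 5588.25.
M_8 = 5566.171875.
Error = 5588.25 − 5566.171875 = 22.078125.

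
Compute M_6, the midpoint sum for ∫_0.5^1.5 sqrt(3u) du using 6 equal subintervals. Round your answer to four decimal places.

1.7137

Δu = (1.5 − 0.5)/6 = 1/6.
Midpoints: 7/12, 0.75, 11/12, 13/12, 1.25, 17/12.
f(7/12) ≈ 1.3229, f(0.75) ≈ 1.5000, f(11/12) ≈ 1.6583, f(13/12) ≈ 1.8028, f(1.25) ≈ 1.9365, f(17/12) ≈ 2.0616.
Sum = Δu · [f(7/12) + f(0.75) + f(11/12) + ...].
Sum ≈ 1.7137.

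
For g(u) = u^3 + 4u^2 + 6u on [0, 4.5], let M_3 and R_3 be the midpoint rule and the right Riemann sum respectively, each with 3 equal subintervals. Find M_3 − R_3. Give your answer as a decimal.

M_3 = 275.6953125.
R_3 = 452.25.
M_3 − R_3 = -176.5546875.

-176.5546875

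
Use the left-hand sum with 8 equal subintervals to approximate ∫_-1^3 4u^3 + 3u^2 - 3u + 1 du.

71.5

Δu = (3 − (-1))/8 = 0.5.
Left endpoints: -1, -0.5, 0, 0.5, 1, 1.5, 2, 2.5.
f(-1) = 3, f(-0.5) = 2.75, f(0) = 1, f(0.5) = 0.75, f(1) = 5, f(1.5) = 16.75, f(2) = 39, f(2.5) = 74.75.
Sum = Δu · [f(-1) + f(-0.5) + f(0) + ...].
Sum = 71.5.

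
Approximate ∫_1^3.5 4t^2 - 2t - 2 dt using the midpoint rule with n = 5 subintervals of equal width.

Δt = (3.5 − 1)/5 = 0.5.
Midpoints: 1.25, 1.75, 2.25, 2.75, 3.25.
f(1.25) = 1.75, f(1.75) = 6.75, f(2.25) = 13.75, f(2.75) = 22.75, f(3.25) = 33.75.
Sum = Δt · [f(1.25) + f(1.75) + f(2.25) + f(2.75) + f(3.25)].
Sum = 39.375.

39.375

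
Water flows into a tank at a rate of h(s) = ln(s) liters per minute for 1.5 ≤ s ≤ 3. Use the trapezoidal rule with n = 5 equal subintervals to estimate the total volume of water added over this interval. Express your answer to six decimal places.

1.185145

Δs = (3 − 1.5)/5 = 0.3.
h(1.5) ≈ 0.405465, h(1.8) ≈ 0.587787, h(2.1) ≈ 0.741937, h(2.4) ≈ 0.875469, h(2.7) ≈ 0.993252, h(3) ≈ 1.098612.
T_5 = (Δs/2)·[h(s_0) + 2h(s_1) + ... + 2h(s_{4}) + h(s_5)].
Sum ≈ 1.185145.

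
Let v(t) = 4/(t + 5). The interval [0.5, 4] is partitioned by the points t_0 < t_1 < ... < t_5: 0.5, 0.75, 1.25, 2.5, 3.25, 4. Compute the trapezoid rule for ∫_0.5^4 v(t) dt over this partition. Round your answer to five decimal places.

1.97542

Subinterval widths: 0.25, 0.5, 1.25, 0.75, 0.75.
v(0.5) = 8/11, v(0.75) = 16/23, v(1.25) = 0.64, v(2.5) = 8/15, v(3.25) = 16/33, v(4) = 4/9.
On each subinterval the trapezoid contributes (Δt_i/2)·[v(t_{i-1}) + v(t_i)].
Sum ≈ 1.97542.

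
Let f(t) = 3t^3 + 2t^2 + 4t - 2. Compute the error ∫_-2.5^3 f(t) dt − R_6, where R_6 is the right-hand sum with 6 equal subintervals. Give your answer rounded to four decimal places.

-74.4871

Exact integral: ∫_-2.5^3 f(t) dt ≈ 54.369792.
R_6 ≈ 128.856916.
Error ≈ 54.369792 − 128.856916 ≈ -74.4871.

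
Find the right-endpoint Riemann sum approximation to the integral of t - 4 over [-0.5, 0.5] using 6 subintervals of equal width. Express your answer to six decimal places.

-3.916667

Δt = (0.5 − (-0.5))/6 = 1/6.
Right endpoints: -1/3, -1/6, 0, 1/6, 1/3, 0.5.
f(-1/3) = -13/3, f(-1/6) = -25/6, f(0) = -4, f(1/6) = -23/6, f(1/3) = -11/3, f(0.5) = -3.5.
Sum = Δt · [f(-1/3) + f(-1/6) + f(0) + ...].
Sum ≈ -3.916667.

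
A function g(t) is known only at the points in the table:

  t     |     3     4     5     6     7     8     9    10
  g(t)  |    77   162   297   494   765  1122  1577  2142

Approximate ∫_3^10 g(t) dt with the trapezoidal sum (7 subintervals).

Δt = 1.
T_7 = (1/2)·[77 + 2·162 + 2·297 + 2·494 + 2·765 + 2·1122 + 2·1577 + 2142] = 5526.5.

5526.5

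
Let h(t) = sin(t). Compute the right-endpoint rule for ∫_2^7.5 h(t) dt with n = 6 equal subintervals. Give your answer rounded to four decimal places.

Δt = (7.5 − 2)/6 = 11/12.
Right endpoints: 35/12, 23/6, 4.75, 17/3, 79/12, 7.5.
h(35/12) ≈ 0.2230, h(23/6) ≈ -0.6379, h(4.75) ≈ -0.9993, h(17/3) ≈ -0.5782, h(79/12) ≈ 0.2957, h(7.5) ≈ 0.9380.
Sum = Δt · [h(35/12) + h(23/6) + h(4.75) + ...].
Sum ≈ -0.6955.

-0.6955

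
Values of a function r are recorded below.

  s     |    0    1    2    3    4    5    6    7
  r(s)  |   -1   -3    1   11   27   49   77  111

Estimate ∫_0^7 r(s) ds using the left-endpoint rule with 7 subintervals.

161

Δs = 1.
Sum = 1·[(-1) + (-3) + 1 + 11 + 27 + 49 + 77] = 161.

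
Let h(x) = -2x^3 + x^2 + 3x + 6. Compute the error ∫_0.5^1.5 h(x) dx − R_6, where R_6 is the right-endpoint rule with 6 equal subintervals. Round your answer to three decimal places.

Exact integral: ∫_0.5^1.5 h(x) dx ≈ 7.58333.
R_6 ≈ 7.43519.
Error ≈ 7.58333 − 7.43519 ≈ 0.148.

0.148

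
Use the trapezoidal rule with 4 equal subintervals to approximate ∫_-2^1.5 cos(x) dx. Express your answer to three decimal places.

Δx = (1.5 − (-2))/4 = 0.875.
f(-2) ≈ -0.416, f(-1.125) ≈ 0.431, f(-0.25) ≈ 0.969, f(0.625) ≈ 0.811, f(1.5) ≈ 0.071.
T_4 = (Δx/2)·[f(x_0) + 2f(x_1) + 2f(x_2) + 2f(x_3) + f(x_4)].
Sum ≈ 1.784.

1.784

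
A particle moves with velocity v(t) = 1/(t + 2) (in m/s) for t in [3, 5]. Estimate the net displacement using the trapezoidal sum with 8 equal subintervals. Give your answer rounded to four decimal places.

Δt = (5 − 3)/8 = 0.25.
v(3) = 0.2, v(3.25) = 4/21, v(3.5) = 2/11, v(3.75) = 4/23, v(4) = 1/6, v(4.25) = 0.16, v(4.5) = 2/13, v(4.75) = 4/27, v(5) = 1/7.
T_8 = (Δt/2)·[v(t_0) + 2v(t_1) + ... + 2v(t_{7}) + v(t_8)].
Sum ≈ 0.3366.

0.3366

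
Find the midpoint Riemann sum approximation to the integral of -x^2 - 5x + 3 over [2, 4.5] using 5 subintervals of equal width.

-60.78125

Δx = (4.5 − 2)/5 = 0.5.
Midpoints: 2.25, 2.75, 3.25, 3.75, 4.25.
f(2.25) = -13.3125, f(2.75) = -18.3125, f(3.25) = -23.8125, f(3.75) = -29.8125, f(4.25) = -36.3125.
Sum = Δx · [f(2.25) + f(2.75) + f(3.25) + f(3.75) + f(4.25)].
Sum = -60.78125.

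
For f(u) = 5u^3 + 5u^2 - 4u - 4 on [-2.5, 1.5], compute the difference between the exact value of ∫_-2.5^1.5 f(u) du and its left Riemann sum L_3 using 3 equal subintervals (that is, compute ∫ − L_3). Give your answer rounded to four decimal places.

Exact integral: ∫_-2.5^1.5 f(u) du ≈ -18.833333.
L_3 ≈ -61.129630.
Error ≈ -18.833333 − (-61.129630) ≈ 42.2963.

42.2963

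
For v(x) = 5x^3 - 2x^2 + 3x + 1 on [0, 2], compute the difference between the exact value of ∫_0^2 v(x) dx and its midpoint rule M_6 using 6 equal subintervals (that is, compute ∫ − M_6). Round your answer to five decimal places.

0.24074

Exact integral: ∫_0^2 v(x) dx ≈ 22.6666667.
M_6 ≈ 22.4259259.
Error ≈ 22.6666667 − 22.4259259 ≈ 0.24074.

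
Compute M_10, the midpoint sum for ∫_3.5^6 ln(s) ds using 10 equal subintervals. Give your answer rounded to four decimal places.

3.8662

Δs = (6 − 3.5)/10 = 0.25.
Midpoints: 3.625, 3.875, 4.125, 4.375, 4.625, 4.875, 5.125, 5.375, 5.625, 5.875.
f(3.625) ≈ 1.2879, f(3.875) ≈ 1.3545, f(4.125) ≈ 1.4171, f(4.375) ≈ 1.4759, f(4.625) ≈ 1.5315, f(4.875) ≈ 1.5841, f(5.125) ≈ 1.6341, f(5.375) ≈ 1.6818, f(5.625) ≈ 1.7272, f(5.875) ≈ 1.7707.
Sum = Δs · [f(3.625) + f(3.875) + f(4.125) + ...].
Sum ≈ 3.8662.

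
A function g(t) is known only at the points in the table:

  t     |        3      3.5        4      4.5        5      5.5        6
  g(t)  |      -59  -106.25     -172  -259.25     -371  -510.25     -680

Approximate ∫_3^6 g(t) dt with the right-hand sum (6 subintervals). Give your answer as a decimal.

-1049.375

Δt = 0.5.
Sum = 0.5·[(-106.25) + (-172) + (-259.25) + (-371) + (-510.25) + (-680)] = -1049.375.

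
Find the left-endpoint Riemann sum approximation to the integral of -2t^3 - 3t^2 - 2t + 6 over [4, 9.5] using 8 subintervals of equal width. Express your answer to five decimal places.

Δt = (9.5 − 4)/8 = 0.6875.
Left endpoints: 4, 4.6875, 5.375, 6.0625, 6.75, 7.4375, 8.125, 8.8125.
f(4) = -178, f(4.6875) = -563787/2048, f(5.375) = -401.99609375, f(6.0625) = -1151033/2048, f(6.75) = -759.28125, f(7.4375) = -2043199/2048, f(8.125) = -1281.05078125, f(8.8125) = -3304173/2048.
Sum = Δt · [f(4) + f(4.6875) + f(5.375) + ...].
Sum ≈ -4172.20654.

-4172.20654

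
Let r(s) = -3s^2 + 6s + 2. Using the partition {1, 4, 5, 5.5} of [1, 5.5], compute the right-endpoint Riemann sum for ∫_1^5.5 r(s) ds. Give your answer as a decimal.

Subinterval widths: 3, 1, 0.5.
Right endpoints: 4, 5, 5.5.
r(4) = -22, r(5) = -43, r(5.5) = -55.75.
Sum = Σ Δs_i · r(s_i).
Sum = -136.875.

-136.875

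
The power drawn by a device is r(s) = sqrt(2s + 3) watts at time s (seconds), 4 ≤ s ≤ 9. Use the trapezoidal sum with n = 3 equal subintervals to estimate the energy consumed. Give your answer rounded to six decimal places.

Δs = (9 − 4)/3 = 5/3.
r(4) ≈ 3.316625, r(17/3) ≈ 3.785939, r(22/3) ≈ 4.203173, r(9) ≈ 4.582576.
T_3 = (Δs/2)·[r(s_0) + 2r(s_1) + 2r(s_2) + r(s_3)].
Sum ≈ 19.897854.

19.897854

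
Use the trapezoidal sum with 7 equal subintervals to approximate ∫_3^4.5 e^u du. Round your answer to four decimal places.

Δu = (4.5 − 3)/7 = 3/14.
f(3) ≈ 20.0855, f(45/14) ≈ 24.8855, f(24/7) ≈ 30.8326, f(51/14) ≈ 38.2008, f(27/7) ≈ 47.3299, f(57/14) ≈ 58.6407, f(30/7) ≈ 72.6544, f(4.5) ≈ 90.0171.
T_7 = (Δu/2)·[f(u_0) + 2f(u_1) + ... + 2f(u_{6}) + f(u_7)].
Sum ≈ 70.1990.

70.1990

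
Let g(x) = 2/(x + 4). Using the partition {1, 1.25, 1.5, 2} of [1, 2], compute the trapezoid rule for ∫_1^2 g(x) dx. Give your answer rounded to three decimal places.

Subinterval widths: 0.25, 0.25, 0.5.
g(1) = 0.4, g(1.25) = 8/21, g(1.5) = 4/11, g(2) = 1/3.
On each subinterval the trapezoid contributes (Δx_i/2)·[g(x_{i-1}) + g(x_i)].
Sum ≈ 0.365.

0.365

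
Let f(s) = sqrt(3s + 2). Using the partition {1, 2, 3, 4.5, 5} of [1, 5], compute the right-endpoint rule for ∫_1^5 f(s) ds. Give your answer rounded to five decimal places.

14.11211

Subinterval widths: 1, 1, 1.5, 0.5.
Right endpoints: 2, 3, 4.5, 5.
f(2) ≈ 2.82843, f(3) ≈ 3.31662, f(4.5) ≈ 3.93700, f(5) ≈ 4.12311.
Sum = Σ Δs_i · f(s_i).
Sum ≈ 14.11211.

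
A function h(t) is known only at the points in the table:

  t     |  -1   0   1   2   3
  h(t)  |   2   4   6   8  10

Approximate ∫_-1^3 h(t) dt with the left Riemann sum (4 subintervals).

Δt = 1.
Sum = 1·[2 + 4 + 6 + 8] = 20.

20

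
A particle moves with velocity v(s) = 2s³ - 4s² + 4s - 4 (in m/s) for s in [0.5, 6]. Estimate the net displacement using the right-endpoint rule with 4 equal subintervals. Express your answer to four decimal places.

650.1387

Δs = (6 − 0.5)/4 = 1.375.
Right endpoints: 1.875, 3.25, 4.625, 6.
v(1.875) = 2.62109375, v(3.25) = 35.40625, v(4.625) = 126.80078125, v(6) = 308.
Sum = Δs · [v(1.875) + v(3.25) + v(4.625) + v(6)].
Sum ≈ 650.1387.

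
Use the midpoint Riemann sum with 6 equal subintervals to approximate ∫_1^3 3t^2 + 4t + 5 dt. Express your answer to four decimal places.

Δt = (3 − 1)/6 = 1/3.
Midpoints: 7/6, 1.5, 11/6, 13/6, 2.5, 17/6.
f(7/6) = 13.75, f(1.5) = 17.75, f(11/6) = 269/12, f(13/6) = 27.75, f(2.5) = 33.75, f(17/6) = 485/12.
Sum = Δt · [f(7/6) + f(1.5) + f(11/6) + ...].
Sum ≈ 51.9444.

51.9444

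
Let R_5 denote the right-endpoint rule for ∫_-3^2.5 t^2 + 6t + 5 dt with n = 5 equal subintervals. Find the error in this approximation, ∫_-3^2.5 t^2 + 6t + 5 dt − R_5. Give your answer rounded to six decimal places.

Exact integral: ∫_-3^2.5 f(t) dt ≈ 33.45833333.
R_5 = 51.205.
Error ≈ 33.45833333 − 51.205 ≈ -17.746667.

-17.746667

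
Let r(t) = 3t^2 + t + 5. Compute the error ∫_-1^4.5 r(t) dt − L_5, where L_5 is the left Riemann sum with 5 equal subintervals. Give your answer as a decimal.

31.46

Exact integral: ∫_-1^4.5 r(t) dt = 129.25.
L_5 = 97.79.
Error = 129.25 − 97.79 = 31.46.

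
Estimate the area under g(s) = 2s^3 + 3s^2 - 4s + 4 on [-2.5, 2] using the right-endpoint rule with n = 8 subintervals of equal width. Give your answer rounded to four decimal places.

41.2778

Δs = (2 − (-2.5))/8 = 0.5625.
Right endpoints: -1.9375, -1.375, -0.8125, -0.25, 0.3125, 0.875, 1.4375, 2.
g(-1.9375) = 17337/2048, g(-1.375) = 9.97265625, g(-0.8125) = 16707/2048, g(-0.25) = 5.15625, g(0.3125) = 6357/2048, g(0.875) = 4.13671875, g(1.4375) = 21279/2048, g(2) = 24.
Sum = Δs · [g(-1.9375) + g(-1.375) + g(-0.8125) + ...].
Sum ≈ 41.2778.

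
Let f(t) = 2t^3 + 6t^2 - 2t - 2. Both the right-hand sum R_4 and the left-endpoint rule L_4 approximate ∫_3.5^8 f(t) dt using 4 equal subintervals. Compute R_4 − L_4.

R_4 ≈ 3586.271484.
L_4 ≈ 2191.552734.
R_4 − L_4 = 1394.71875.

1394.71875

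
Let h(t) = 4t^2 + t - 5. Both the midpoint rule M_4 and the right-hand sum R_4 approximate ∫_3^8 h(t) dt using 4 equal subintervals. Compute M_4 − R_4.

M_4 = 646.5625.
R_4 = 795.
M_4 − R_4 = -148.4375.

-148.4375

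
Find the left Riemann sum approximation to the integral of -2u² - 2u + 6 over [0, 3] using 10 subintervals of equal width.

-5.49

Δu = (3 − 0)/10 = 0.3.
Left endpoints: 0, 0.3, 0.6, 0.9, 1.2, 1.5, 1.8, 2.1, 2.4, 2.7.
f(0) = 6, f(0.3) = 5.22, f(0.6) = 4.08, f(0.9) = 2.58, f(1.2) = 0.72, f(1.5) = -1.5, f(1.8) = -4.08, f(2.1) = -7.02, f(2.4) = -10.32, f(2.7) = -13.98.
Sum = Δu · [f(0) + f(0.3) + f(0.6) + ...].
Sum = -5.49.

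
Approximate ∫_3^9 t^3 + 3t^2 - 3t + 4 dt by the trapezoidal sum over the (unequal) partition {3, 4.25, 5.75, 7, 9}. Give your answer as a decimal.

Subinterval widths: 1.25, 1.5, 1.25, 2.
f(3) = 49, f(4.25) = 122.203125, f(5.75) = 276.046875, f(7) = 473, f(9) = 949.
On each subinterval the trapezoid contributes (Δt_i/2)·[f(t_{i-1}) + f(t_i)].
Sum = 2295.84375.

2295.84375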